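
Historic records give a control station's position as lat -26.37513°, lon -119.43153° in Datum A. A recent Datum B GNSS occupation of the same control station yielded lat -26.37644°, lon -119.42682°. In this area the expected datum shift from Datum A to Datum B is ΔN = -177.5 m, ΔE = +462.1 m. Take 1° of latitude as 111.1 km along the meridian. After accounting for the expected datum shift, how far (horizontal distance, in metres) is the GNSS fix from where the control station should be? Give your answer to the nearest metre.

Observed coordinate differences: Δφ = -0.00131°, Δλ = +0.00471°.
Converting to metres (1° lat = 111100 m, cos φ = 0.895905): observed ΔN = -145.5 m, observed ΔE = 468.8 m.
Subtracting the expected shift leaves a residual of -145.5 − (-177.5) = 32.0 m north and 468.8 − (462.1) = 6.7 m east.
Residual distance = √(32.0² + 6.7²) = 32.7 m.

33 m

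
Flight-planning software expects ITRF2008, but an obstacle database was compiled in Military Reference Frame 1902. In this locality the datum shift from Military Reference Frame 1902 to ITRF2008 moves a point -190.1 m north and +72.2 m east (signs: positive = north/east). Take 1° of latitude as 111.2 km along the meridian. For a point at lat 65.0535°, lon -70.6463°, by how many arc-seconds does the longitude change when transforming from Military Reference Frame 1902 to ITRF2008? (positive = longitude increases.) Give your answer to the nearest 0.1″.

Δλ = 5.5″

At latitude 65.0535°, cos φ = 0.421772.
1° of longitude at this latitude = 111.2 × cos φ = 46.90 km, so Δλ = 72.2 / 46901.0 = 0.0015394° = 5.542″.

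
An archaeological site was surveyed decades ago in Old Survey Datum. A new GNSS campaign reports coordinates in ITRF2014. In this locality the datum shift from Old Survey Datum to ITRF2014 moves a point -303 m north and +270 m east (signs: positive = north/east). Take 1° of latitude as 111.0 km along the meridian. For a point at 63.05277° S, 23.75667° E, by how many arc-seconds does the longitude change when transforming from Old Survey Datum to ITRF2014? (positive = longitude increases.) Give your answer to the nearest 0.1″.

Δλ = 19.3″

At latitude -63.05277°, cos φ = 0.453170.
1° of longitude at this latitude = 111.0 × cos φ = 50.30 km, so Δλ = 270.0 / 50301.8 = 0.0053676° = 19.323″.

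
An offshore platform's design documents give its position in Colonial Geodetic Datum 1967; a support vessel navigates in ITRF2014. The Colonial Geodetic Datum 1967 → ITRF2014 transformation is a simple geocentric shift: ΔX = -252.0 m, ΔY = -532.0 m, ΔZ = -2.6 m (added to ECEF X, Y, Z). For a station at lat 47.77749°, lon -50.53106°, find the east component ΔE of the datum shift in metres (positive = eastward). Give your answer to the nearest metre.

At φ = 47.77749°, λ = -50.53106°: sin φ = 0.740541, cos φ = 0.672012, sin λ = -0.771969, cos λ = 0.635660.
ΔE = −sin λ·ΔX + cos λ·ΔY = −(-0.771969)·(-252.0) + (0.635660)·(-532.0) = -532.71 m.

ΔE = -533 m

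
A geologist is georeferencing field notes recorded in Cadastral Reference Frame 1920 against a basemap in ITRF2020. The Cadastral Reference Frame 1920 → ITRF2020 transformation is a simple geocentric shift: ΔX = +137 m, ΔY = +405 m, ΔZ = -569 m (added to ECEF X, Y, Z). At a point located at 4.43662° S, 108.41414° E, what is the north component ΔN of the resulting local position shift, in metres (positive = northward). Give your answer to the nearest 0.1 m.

At φ = -4.43662°, λ = 108.41414°: sin φ = -0.077356, cos φ = 0.997004, sin λ = 0.948798, cos λ = -0.315883.
ΔN = −sin φ cos λ·ΔX − sin φ sin λ·ΔY + cos φ·ΔZ = −(-0.077356)(-0.315883)(137) − (-0.077356)(0.948798)(405) + (0.997004)(-569) = -540.92 m.

ΔN = -540.9 m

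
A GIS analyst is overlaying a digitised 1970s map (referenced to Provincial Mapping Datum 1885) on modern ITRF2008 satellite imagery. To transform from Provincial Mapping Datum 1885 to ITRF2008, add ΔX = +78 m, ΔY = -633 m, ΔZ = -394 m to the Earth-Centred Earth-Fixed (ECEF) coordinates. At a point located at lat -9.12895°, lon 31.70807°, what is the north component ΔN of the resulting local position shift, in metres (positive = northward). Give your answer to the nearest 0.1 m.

The local north axis is (−sin φ cos λ, −sin φ sin λ, cos φ), giving ΔN = 10.528 − 52.785 − 389.010 = -431.27 m.

ΔN = -431.3 m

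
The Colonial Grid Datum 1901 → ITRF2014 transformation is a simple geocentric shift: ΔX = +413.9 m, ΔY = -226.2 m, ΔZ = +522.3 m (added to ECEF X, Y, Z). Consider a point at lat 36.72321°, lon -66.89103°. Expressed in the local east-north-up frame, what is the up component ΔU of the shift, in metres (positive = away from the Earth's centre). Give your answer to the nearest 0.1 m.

ΔU = 609.3 m

At φ = 36.72321°, λ = -66.89103°: sin φ = 0.597950, cos φ = 0.801533, sin λ = -0.919760, cos λ = 0.392481.
ΔU = cos φ cos λ·ΔX + cos φ sin λ·ΔY + sin φ·ΔZ = (0.801533)(0.392481)(413.9) + (0.801533)(-0.919760)(-226.2) + (0.597950)(522.3) = 609.28 m.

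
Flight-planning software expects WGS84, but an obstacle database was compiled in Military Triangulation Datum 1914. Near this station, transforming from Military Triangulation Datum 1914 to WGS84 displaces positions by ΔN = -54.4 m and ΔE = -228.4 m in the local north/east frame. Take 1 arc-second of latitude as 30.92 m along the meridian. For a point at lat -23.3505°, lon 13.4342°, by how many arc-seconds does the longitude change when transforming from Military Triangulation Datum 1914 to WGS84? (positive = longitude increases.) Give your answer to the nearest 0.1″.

Δλ = -8.0″

At latitude -23.3505°, cos φ = 0.918097.
1″ of longitude at this latitude = 30.92 × cos φ = 28.3876 m, so Δλ = -228.4 / 28.3876 = -8.046″.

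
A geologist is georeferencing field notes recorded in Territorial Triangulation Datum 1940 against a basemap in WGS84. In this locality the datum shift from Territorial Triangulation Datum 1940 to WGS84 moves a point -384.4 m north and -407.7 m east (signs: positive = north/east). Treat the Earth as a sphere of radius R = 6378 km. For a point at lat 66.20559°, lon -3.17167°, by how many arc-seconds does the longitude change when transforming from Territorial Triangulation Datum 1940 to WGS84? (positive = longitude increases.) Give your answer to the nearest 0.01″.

Δλ = -32.68″

At latitude 66.20559°, cos φ = 0.403456.
One radian of longitude at latitude φ spans R cos φ, so Δλ = ΔE / (R cos φ) = -407.7 / (6378000 × 0.403456) = -1.5844e-04 rad = -32.680″.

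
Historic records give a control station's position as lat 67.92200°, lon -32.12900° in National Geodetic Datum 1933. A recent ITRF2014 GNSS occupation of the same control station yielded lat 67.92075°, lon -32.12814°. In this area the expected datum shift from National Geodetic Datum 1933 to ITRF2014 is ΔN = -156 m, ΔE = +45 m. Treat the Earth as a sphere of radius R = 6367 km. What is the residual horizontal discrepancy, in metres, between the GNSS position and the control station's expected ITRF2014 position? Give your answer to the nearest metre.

Observed coordinate differences: Δφ = -0.00125°, Δλ = +0.00086°.
Converting to metres (1° lat = 111125 m, cos φ = 0.375868): observed ΔN = -138.9 m, observed ΔE = 35.9 m.
Subtracting the expected shift leaves a residual of -138.9 − (-156) = 17.1 m north and 35.9 − (45) = -9.1 m east.
Residual distance = √(17.1² + (-9.1)²) = 19.4 m.

19 m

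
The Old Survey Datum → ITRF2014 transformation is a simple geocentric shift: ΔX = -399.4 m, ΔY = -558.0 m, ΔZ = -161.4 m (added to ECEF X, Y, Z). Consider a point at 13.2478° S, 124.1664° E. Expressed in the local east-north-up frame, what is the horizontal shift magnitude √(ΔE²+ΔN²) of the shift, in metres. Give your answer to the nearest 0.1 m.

At φ = -13.2478°, λ = 124.1664°: sin φ = -0.229163, cos φ = 0.973388, sin λ = 0.827410, cos λ = -0.561598.
ΔE = −sin λ·ΔX + cos λ·ΔY = −(0.827410)·(-399.4) + (-0.561598)·(-558.0) = 643.84 m.
ΔN = −sin φ cos λ·ΔX − sin φ sin λ·ΔY + cos φ·ΔZ = −(-0.229163)(-0.561598)(-399.4) − (-0.229163)(0.827410)(-558.0) + (0.973388)(-161.4) = -211.51 m.
Horizontal magnitude = √(ΔE² + ΔN²) = √(643.84² + (-211.51)²) = 677.69 m.

677.7 m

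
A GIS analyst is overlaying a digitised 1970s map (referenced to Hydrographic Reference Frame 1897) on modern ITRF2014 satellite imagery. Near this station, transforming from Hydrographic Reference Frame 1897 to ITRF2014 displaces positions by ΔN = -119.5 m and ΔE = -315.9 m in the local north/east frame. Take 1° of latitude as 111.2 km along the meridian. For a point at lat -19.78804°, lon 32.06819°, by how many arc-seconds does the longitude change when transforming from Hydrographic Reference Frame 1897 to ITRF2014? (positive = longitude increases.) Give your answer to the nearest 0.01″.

At latitude -19.78804°, cos φ = 0.940951.
1° of longitude at this latitude = 111.2 × cos φ = 104.63 km, so Δλ = -315.9 / 104633.8 = -0.0030191° = -10.869″.

Δλ = -10.87″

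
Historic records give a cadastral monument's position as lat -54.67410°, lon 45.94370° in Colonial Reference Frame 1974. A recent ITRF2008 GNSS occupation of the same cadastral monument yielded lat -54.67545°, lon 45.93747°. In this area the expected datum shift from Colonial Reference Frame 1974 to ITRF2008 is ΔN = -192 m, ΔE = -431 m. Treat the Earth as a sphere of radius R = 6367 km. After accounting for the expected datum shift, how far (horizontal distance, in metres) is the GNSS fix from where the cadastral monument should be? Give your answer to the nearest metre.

52 m

Observed coordinate differences: Δφ = -0.00135°, Δλ = -0.00623°.
Converting to metres (1° lat = 111125 m, cos φ = 0.578226): observed ΔN = -150.0 m, observed ΔE = -400.3 m.
Subtracting the expected shift leaves a residual of -150.0 − (-192) = 42.0 m north and -400.3 − (-431) = 30.7 m east.
Residual distance = √(42.0² + 30.7²) = 52.0 m.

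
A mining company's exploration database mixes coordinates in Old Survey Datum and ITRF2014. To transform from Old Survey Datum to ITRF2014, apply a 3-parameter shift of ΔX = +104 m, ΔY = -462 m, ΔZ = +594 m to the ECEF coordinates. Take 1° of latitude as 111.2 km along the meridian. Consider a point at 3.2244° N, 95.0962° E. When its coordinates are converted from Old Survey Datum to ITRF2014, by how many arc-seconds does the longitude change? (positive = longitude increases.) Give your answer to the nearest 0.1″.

Δλ = -2.0″

sin φ = 0.056247, cos φ = 0.998417, sin λ = 0.996047, cos λ = -0.088828.
East component: ΔE = −sin λ·ΔX + cos λ·ΔY = −(0.996047)(104) + (-0.088828)(-462) = -62.55 m.
1° of latitude spans 111200 m; at latitude φ, 1° of longitude spans that × cos φ = 111024.0 m, so Δλ = -62.55 / 111024.0 × 3600 = -2.028″.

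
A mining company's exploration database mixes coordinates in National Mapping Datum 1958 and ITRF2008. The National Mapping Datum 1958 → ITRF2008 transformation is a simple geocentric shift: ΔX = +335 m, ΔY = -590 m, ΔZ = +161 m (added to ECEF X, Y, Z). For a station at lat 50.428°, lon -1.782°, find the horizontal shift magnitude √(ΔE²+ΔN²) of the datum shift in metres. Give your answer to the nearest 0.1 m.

The local east axis at (φ, λ) is (−sin λ, cos λ, 0), so ΔE = −sin(-1.782°)·335 + cos(-1.782°)·(-590) = -579.30 m.
The local north axis is (−sin φ cos λ, −sin φ sin λ, cos φ), giving ΔN = -258.101 − 14.142 + 102.565 = -169.68 m.
Horizontal magnitude = √(ΔE² + ΔN²) = √((-579.30)² + (-169.68)²) = 603.64 m.

603.6 m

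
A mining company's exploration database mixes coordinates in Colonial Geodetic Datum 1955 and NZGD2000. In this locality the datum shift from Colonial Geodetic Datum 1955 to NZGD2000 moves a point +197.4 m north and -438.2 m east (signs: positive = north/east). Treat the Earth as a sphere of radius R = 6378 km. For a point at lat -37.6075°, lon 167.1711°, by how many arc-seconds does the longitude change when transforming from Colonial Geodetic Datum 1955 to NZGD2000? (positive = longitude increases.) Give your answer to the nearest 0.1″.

At latitude -37.6075°, cos φ = 0.792210.
One radian of longitude at latitude φ spans R cos φ, so Δλ = ΔE / (R cos φ) = -438.2 / (6378000 × 0.792210) = -8.6726e-05 rad = -17.888″.

Δλ = -17.9″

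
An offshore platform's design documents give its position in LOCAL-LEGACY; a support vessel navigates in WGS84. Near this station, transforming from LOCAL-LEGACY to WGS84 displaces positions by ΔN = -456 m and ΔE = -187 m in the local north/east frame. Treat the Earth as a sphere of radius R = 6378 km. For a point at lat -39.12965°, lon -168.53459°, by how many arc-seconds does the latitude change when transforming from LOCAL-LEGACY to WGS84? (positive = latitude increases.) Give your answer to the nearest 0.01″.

On a sphere of radius R, 1 rad of latitude = R, so Δφ = ΔN / R = -456.0 / 6378000 = -7.1496e-05 rad = -14.747″.

Δφ = -14.75″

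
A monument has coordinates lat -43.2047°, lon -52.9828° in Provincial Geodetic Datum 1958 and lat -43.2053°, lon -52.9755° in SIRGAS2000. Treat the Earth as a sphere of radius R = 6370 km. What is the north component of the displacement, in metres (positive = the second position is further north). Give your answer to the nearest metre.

ΔN = -67 m

Δφ = -43.2053° − -43.2047° = -0.0006°; Δλ = -52.9755° − -52.9828° = +0.0073°.
1° along a meridian = πR/180 = 111177 m.
ΔN = Δφ × 111177 = -66.7 m; ΔE = Δλ × 111177 × cos(-43.2047°) = +0.0073 × 111177 × 0.728912 = 591.6 m.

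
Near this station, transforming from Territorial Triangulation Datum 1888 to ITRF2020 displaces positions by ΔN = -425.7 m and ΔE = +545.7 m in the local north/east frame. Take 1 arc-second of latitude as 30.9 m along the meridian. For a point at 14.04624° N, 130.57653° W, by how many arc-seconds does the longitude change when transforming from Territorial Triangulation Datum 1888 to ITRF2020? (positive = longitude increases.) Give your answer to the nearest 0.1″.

Δλ = 18.2″

At latitude 14.04624°, cos φ = 0.970100.
1″ of longitude at this latitude = 30.90 × cos φ = 29.9761 m, so Δλ = 545.7 / 29.9761 = 18.205″.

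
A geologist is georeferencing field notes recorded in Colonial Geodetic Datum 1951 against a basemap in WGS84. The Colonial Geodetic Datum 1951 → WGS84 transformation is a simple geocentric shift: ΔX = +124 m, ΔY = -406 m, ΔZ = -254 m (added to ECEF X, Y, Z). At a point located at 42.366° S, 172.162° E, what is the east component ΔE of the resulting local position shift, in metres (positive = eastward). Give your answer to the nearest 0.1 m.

ΔE = 385.3 m

The local east axis at (φ, λ) is (−sin λ, cos λ, 0), so ΔE = −sin(172.162°)·124 + cos(172.162°)·(-406) = 385.30 m.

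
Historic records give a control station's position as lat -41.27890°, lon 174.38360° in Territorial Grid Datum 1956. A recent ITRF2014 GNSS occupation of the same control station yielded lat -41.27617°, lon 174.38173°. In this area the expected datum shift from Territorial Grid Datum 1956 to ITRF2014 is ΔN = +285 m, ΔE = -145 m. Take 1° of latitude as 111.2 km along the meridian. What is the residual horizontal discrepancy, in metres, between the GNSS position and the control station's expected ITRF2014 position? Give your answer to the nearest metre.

22 m

Observed coordinate differences: Δφ = +0.00273°, Δλ = -0.00187°.
Converting to metres (1° lat = 111200 m, cos φ = 0.751507): observed ΔN = 303.6 m, observed ΔE = -156.3 m.
Subtracting the expected shift leaves a residual of 303.6 − (285) = 18.6 m north and -156.3 − (-145) = -11.3 m east.
Residual distance = √(18.6² + (-11.3)²) = 21.7 m.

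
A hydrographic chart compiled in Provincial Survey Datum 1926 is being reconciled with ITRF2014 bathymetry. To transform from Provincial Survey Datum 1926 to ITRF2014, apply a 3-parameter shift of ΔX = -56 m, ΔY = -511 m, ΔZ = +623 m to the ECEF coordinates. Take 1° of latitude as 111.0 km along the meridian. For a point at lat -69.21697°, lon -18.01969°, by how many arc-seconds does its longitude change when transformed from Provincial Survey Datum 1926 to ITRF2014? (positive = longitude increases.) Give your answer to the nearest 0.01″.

sin φ = -0.934931, cos φ = 0.354830, sin λ = -0.309344, cos λ = 0.950950.
East component: ΔE = −sin λ·ΔX + cos λ·ΔY = −(-0.309344)(-56) + (0.950950)(-511) = -503.26 m.
1° of latitude spans 111000 m; at latitude φ, 1° of longitude spans that × cos φ = 39386.1 m, so Δλ = -503.26 / 39386.1 × 3600 = -45.999″.

Δλ = -46.00″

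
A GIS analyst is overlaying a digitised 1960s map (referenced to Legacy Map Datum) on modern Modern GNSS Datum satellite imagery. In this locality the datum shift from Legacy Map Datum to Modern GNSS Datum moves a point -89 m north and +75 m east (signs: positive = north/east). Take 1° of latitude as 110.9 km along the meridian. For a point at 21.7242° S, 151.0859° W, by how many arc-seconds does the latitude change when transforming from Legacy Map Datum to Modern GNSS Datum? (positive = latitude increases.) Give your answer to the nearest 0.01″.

1° of latitude = 110.9 km, so Δφ = -89.0 / 110900 = -0.0008025° = -2.889″.

Δφ = -2.89″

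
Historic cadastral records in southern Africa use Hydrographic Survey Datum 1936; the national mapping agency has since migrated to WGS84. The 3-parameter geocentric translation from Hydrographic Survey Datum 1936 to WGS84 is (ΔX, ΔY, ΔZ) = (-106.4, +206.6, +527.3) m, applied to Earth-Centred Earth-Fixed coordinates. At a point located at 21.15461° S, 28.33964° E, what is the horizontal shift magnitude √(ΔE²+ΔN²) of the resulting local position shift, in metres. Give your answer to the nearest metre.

545 m

At φ = -21.15461°, λ = 28.33964°: sin φ = -0.360886, cos φ = 0.932610, sin λ = 0.474697, cos λ = 0.880149.
ΔE = −sin λ·ΔX + cos λ·ΔY = −(0.474697)·(-106.4) + (0.880149)·(206.6) = 232.35 m.
ΔN = −sin φ cos λ·ΔX − sin φ sin λ·ΔY + cos φ·ΔZ = −(-0.360886)(0.880149)(-106.4) − (-0.360886)(0.474697)(206.6) + (0.932610)(527.3) = 493.36 m.
Horizontal magnitude = √(ΔE² + ΔN²) = √(232.35² + 493.36²) = 545.34 m.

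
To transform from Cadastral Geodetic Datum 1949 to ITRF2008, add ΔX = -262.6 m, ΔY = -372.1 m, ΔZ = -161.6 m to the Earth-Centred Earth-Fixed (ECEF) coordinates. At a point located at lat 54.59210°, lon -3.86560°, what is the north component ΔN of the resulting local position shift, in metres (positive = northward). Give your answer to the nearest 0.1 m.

The local north axis is (−sin φ cos λ, −sin φ sin λ, cos φ), giving ΔN = 213.545 − 20.446 − 93.630 = 99.47 m.

ΔN = 99.5 m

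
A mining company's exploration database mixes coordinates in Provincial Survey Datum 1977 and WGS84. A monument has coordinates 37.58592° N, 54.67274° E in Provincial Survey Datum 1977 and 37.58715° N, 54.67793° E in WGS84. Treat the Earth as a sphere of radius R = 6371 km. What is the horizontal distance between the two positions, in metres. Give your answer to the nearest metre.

477 m

Δφ = 37.58715° − 37.58592° = +0.00123°; Δλ = 54.67793° − 54.67274° = +0.00519°.
1° along a meridian = πR/180 = 111195 m.
ΔN = Δφ × 111195 = 136.8 m; ΔE = Δλ × 111195 × cos(37.58592°) = +0.00519 × 111195 × 0.792440 = 457.3 m.
Distance = √(ΔE² + ΔN²) = √(457.3² + 136.8²) = 477.3 m.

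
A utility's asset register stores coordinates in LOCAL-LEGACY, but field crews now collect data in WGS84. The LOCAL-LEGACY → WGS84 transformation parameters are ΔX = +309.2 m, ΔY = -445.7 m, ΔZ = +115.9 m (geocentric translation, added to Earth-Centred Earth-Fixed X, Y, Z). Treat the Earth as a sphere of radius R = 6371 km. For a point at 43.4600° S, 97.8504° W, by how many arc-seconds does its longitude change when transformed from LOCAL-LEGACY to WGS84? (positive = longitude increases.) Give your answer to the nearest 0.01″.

sin φ = -0.687848, cos φ = 0.725855, sin λ = -0.990628, cos λ = -0.136587.
East component: ΔE = −sin λ·ΔX + cos λ·ΔY = −(-0.990628)(309.2) + (-0.136587)(-445.7) = 367.18 m.
1° of latitude spans πR/180 = 111195 m; at latitude φ, 1° of longitude spans that × cos φ = 80711.4 m, so Δλ = 367.18 / 80711.4 × 3600 = 16.377″.

Δλ = 16.38″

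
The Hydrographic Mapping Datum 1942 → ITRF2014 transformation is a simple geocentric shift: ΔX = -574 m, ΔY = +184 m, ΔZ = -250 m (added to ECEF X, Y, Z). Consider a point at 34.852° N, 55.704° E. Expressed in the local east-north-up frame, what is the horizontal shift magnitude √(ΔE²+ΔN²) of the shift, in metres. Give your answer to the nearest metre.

At φ = 34.852°, λ = 55.704°: sin φ = 0.571459, cos φ = 0.820631, sin λ = 0.826138, cos λ = 0.563468.
ΔE = −sin λ·ΔX + cos λ·ΔY = −(0.826138)·(-574) + (0.563468)·(184) = 577.88 m.
ΔN = −sin φ cos λ·ΔX − sin φ sin λ·ΔY + cos φ·ΔZ = −(0.571459)(0.563468)(-574) − (0.571459)(0.826138)(184) + (0.820631)(-250) = -107.20 m.
Horizontal magnitude = √(ΔE² + ΔN²) = √(577.88² + (-107.20)²) = 587.74 m.

588 m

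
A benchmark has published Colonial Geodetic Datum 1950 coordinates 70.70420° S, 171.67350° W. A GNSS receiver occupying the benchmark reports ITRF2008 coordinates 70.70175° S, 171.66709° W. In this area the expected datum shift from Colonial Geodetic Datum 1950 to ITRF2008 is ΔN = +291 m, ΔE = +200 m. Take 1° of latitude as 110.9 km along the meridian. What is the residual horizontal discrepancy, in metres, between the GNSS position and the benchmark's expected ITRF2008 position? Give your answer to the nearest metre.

Observed coordinate differences: Δφ = +0.00245°, Δλ = +0.00641°.
Converting to metres (1° lat = 110900 m, cos φ = 0.330445): observed ΔN = 271.7 m, observed ΔE = 234.9 m.
Subtracting the expected shift leaves a residual of 271.7 − (291) = -19.3 m north and 234.9 − (200) = 34.9 m east.
Residual distance = √((-19.3)² + 34.9²) = 39.9 m.

40 m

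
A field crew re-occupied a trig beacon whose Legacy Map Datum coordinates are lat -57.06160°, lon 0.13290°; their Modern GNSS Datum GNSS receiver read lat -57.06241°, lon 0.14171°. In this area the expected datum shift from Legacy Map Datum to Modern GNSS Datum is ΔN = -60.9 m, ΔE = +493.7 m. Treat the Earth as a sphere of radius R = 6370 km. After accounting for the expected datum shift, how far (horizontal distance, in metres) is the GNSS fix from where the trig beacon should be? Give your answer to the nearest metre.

Observed coordinate differences: Δφ = -0.00081°, Δλ = +0.00881°.
Converting to metres (1° lat = 111177 m, cos φ = 0.543737): observed ΔN = -90.1 m, observed ΔE = 532.6 m.
Subtracting the expected shift leaves a residual of -90.1 − (-60.9) = -29.2 m north and 532.6 − (493.7) = 38.9 m east.
Residual distance = √((-29.2)² + 38.9²) = 48.6 m.

49 m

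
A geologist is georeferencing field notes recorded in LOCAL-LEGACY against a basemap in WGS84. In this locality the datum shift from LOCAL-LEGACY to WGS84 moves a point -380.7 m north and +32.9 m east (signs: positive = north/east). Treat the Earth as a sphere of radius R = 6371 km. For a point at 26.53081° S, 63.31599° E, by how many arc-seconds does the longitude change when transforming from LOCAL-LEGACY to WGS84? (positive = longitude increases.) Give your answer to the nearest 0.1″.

Δλ = 1.2″

At latitude -26.53081°, cos φ = 0.894694.
One radian of longitude at latitude φ spans R cos φ, so Δλ = ΔE / (R cos φ) = 32.9 / (6371000 × 0.894694) = 5.7718e-06 rad = 1.191″.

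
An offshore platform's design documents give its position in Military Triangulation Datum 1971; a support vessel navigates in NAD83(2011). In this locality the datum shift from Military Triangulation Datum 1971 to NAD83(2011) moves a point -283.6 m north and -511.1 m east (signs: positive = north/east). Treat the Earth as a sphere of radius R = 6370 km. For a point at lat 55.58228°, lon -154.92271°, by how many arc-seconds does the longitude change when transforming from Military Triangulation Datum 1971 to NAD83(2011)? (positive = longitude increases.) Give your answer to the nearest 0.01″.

At latitude 55.58228°, cos φ = 0.565222.
One radian of longitude at latitude φ spans R cos φ, so Δλ = ΔE / (R cos φ) = -511.1 / (6370000 × 0.565222) = -1.4195e-04 rad = -29.280″.

Δλ = -29.28″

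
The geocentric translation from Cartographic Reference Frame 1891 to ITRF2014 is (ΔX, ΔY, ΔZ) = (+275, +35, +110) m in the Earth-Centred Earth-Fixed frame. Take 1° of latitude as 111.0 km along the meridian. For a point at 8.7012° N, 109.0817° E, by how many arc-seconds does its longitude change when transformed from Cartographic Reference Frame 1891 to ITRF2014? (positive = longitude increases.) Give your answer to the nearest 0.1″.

sin φ = 0.151282, cos φ = 0.988491, sin λ = 0.945053, cos λ = -0.326916.
East component: ΔE = −sin λ·ΔX + cos λ·ΔY = −(0.945053)(275) + (-0.326916)(35) = -271.33 m.
1° of latitude spans 111000 m; at latitude φ, 1° of longitude spans that × cos φ = 109722.5 m, so Δλ = -271.33 / 109722.5 × 3600 = -8.902″.

Δλ = -8.9″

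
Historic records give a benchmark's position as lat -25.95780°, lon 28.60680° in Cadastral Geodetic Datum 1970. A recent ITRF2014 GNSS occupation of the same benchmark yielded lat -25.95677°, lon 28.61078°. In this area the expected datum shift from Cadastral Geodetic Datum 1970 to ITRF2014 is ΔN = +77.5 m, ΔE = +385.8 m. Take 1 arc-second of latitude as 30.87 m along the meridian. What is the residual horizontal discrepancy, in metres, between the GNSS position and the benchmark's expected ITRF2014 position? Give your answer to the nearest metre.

39 m

Observed coordinate differences: Δφ = +0.00103°, Δλ = +0.00398°.
Converting to metres (1° lat = 111132 m, cos φ = 0.899117): observed ΔN = 114.5 m, observed ΔE = 397.7 m.
Subtracting the expected shift leaves a residual of 114.5 − (77.5) = 37.0 m north and 397.7 − (385.8) = 11.9 m east.
Residual distance = √(37.0² + 11.9²) = 38.8 m.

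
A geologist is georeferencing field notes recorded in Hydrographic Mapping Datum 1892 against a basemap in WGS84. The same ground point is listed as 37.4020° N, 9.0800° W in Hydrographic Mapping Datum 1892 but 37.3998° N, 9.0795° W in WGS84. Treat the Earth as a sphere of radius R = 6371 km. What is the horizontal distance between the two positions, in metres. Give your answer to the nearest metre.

Δφ = 37.3998° − 37.4020° = -0.0022°; Δλ = -9.0795° − -9.0800° = +0.0005°.
1° along a meridian = πR/180 = 111195 m.
ΔN = Δφ × 111195 = -244.6 m; ΔE = Δλ × 111195 × cos(37.4020°) = +0.0005 × 111195 × 0.794393 = 44.2 m.
Distance = √(ΔE² + ΔN²) = √(44.2² + (-244.6)²) = 248.6 m.

249 m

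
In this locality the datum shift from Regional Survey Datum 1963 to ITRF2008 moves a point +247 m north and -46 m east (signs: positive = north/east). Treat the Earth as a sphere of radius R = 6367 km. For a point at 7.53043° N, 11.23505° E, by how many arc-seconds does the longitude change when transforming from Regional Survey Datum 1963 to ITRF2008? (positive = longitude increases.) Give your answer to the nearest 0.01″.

At latitude 7.53043°, cos φ = 0.991375.
One radian of longitude at latitude φ spans R cos φ, so Δλ = ΔE / (R cos φ) = -46.0 / (6367000 × 0.991375) = -7.2876e-06 rad = -1.503″.

Δλ = -1.50″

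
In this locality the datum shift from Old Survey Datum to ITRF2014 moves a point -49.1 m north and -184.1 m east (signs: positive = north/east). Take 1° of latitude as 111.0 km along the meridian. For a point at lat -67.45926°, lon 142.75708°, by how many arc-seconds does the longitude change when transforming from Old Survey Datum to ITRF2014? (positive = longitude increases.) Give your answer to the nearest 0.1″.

Δλ = -15.6″

At latitude -67.45926°, cos φ = 0.383340.
1° of longitude at this latitude = 111.0 × cos φ = 42.55 km, so Δλ = -184.1 / 42550.8 = -0.0043266° = -15.576″.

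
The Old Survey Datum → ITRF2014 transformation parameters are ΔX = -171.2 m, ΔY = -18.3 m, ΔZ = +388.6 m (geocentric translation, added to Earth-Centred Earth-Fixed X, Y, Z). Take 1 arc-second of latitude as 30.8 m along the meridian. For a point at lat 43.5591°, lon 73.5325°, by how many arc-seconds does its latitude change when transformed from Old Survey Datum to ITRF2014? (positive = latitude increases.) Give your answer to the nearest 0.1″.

sin φ = 0.689102, cos φ = 0.724664, sin λ = 0.958981, cos λ = 0.283471.
North component: ΔN = −sin φ cos λ·ΔX − sin φ sin λ·ΔY + cos φ·ΔZ = −(0.689102)(0.283471)(-171.2) − (0.689102)(0.958981)(-18.3) + (0.724664)(388.6) = 327.14 m.
1° of latitude spans 3600 × 30.80 = 110880 m, so Δφ = 327.14 / 110880 × 3600 = 10.621″.

Δφ = 10.6″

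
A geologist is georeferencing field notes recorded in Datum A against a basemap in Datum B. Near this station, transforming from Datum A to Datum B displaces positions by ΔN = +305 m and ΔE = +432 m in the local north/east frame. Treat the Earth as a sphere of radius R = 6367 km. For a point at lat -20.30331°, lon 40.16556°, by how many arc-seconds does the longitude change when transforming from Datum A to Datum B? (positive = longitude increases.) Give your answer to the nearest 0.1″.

Δλ = 14.9″

At latitude -20.30331°, cos φ = 0.937869.
One radian of longitude at latitude φ spans R cos φ, so Δλ = ΔE / (R cos φ) = 432.0 / (6367000 × 0.937869) = 7.2345e-05 rad = 14.922″.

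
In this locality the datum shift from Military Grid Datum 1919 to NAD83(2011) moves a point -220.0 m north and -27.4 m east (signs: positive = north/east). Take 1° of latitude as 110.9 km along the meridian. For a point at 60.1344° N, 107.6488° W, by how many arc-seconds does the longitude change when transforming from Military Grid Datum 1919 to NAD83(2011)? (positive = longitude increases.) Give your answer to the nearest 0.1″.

At latitude 60.1344°, cos φ = 0.497967.
1° of longitude at this latitude = 110.9 × cos φ = 55.22 km, so Δλ = -27.4 / 55224.6 = -0.0004962° = -1.786″.

Δλ = -1.8″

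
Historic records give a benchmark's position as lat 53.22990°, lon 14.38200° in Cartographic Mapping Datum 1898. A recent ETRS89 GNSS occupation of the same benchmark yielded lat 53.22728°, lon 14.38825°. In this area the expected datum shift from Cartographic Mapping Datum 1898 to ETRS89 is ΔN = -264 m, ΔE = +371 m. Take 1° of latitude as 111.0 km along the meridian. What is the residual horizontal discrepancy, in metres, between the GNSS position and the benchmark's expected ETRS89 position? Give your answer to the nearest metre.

52 m

Observed coordinate differences: Δφ = -0.00262°, Δλ = +0.00625°.
Converting to metres (1° lat = 111000 m, cos φ = 0.598606): observed ΔN = -290.8 m, observed ΔE = 415.3 m.
Subtracting the expected shift leaves a residual of -290.8 − (-264) = -26.8 m north and 415.3 − (371) = 44.3 m east.
Residual distance = √((-26.8)² + 44.3²) = 51.8 m.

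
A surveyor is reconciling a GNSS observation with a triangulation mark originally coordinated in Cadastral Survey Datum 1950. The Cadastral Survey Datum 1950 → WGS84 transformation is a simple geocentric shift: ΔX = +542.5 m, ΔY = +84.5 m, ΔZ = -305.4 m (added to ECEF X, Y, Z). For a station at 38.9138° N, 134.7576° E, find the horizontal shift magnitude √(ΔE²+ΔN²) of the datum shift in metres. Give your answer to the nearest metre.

The local east axis at (φ, λ) is (−sin λ, cos λ, 0), so ΔE = −sin(134.7576°)·542.5 + cos(134.7576°)·84.5 = -444.72 m.
The local north axis is (−sin φ cos λ, −sin φ sin λ, cos φ), giving ΔN = 239.940 − 37.691 − 237.629 = -35.38 m.
Horizontal magnitude = √(ΔE² + ΔN²) = √((-444.72)² + (-35.38)²) = 446.13 m.

446 m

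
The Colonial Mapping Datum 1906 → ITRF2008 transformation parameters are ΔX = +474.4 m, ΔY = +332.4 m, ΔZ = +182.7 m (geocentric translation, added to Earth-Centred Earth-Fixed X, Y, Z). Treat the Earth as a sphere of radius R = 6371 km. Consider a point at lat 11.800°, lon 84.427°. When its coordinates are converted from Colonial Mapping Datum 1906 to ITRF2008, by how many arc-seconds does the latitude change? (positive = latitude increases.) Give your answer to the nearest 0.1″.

sin φ = 0.204496, cos φ = 0.978867, sin λ = 0.995273, cos λ = 0.097114.
North component: ΔN = −sin φ cos λ·ΔX − sin φ sin λ·ΔY + cos φ·ΔZ = −(0.204496)(0.097114)(474.4) − (0.204496)(0.995273)(332.4) + (0.978867)(182.7) = 101.76 m.
1° of latitude spans πR/180 = 111195 m, so Δφ = 101.76 / 111195 × 3600 = 3.295″.

Δφ = 3.3″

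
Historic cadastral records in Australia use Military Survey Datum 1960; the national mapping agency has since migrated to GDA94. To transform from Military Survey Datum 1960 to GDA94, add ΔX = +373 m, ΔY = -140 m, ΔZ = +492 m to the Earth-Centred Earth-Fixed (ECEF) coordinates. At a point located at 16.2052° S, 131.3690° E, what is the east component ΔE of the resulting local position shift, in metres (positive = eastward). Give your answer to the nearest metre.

ΔE = -187 m

At φ = -16.2052°, λ = 131.3690°: sin φ = -0.279078, cos φ = 0.960268, sin λ = 0.750469, cos λ = -0.660906.
ΔE = −sin λ·ΔX + cos λ·ΔY = −(0.750469)·(373) + (-0.660906)·(-140) = -187.40 m.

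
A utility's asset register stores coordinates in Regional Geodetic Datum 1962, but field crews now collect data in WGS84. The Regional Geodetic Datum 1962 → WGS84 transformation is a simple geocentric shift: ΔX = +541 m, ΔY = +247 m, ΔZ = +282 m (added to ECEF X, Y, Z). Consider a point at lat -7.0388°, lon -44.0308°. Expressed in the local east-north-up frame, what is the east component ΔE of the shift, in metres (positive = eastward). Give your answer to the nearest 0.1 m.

At φ = -7.0388°, λ = -44.0308°: sin φ = -0.122541, cos φ = 0.992463, sin λ = -0.695045, cos λ = 0.718966.
ΔE = −sin λ·ΔX + cos λ·ΔY = −(-0.695045)·(541) + (0.718966)·(247) = 553.60 m.

ΔE = 553.6 m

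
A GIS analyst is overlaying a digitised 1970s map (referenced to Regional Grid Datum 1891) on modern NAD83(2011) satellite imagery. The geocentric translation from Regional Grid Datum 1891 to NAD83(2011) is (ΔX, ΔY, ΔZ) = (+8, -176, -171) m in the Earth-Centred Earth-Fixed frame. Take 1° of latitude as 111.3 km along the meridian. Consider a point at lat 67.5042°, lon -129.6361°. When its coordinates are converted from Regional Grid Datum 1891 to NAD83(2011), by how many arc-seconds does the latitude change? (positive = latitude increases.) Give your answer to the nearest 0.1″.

Δφ = -6.0″

sin φ = 0.923908, cos φ = 0.382616, sin λ = -0.770111, cos λ = -0.637909.
North component: ΔN = −sin φ cos λ·ΔX − sin φ sin λ·ΔY + cos φ·ΔZ = −(0.923908)(-0.637909)(8) − (0.923908)(-0.770111)(-176) + (0.382616)(-171) = -185.94 m.
1° of latitude spans 111300 m, so Δφ = -185.94 / 111300 × 3600 = -6.014″.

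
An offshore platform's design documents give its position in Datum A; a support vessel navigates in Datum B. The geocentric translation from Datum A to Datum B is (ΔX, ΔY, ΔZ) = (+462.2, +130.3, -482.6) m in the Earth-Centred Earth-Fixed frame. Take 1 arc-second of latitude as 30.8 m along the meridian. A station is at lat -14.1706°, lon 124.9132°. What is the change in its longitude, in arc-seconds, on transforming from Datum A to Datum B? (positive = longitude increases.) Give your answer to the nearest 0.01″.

Δλ = -15.19″

sin φ = -0.244810, cos φ = 0.969571, sin λ = 0.820020, cos λ = -0.572335.
East component: ΔE = −sin λ·ΔX + cos λ·ΔY = −(0.820020)(462.2) + (-0.572335)(130.3) = -453.59 m.
1° of latitude spans 3600 × 30.80 = 110880 m; at latitude φ, 1° of longitude spans that × cos φ = 107506.0 m, so Δλ = -453.59 / 107506.0 × 3600 = -15.189″.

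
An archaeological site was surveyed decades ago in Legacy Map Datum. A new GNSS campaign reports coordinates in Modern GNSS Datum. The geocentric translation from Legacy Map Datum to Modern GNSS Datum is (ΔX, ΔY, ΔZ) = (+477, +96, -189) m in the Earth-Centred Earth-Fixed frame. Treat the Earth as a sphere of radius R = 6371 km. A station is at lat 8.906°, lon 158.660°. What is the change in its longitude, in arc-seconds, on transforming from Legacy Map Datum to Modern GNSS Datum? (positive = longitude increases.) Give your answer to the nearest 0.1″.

Δλ = -8.6″

sin φ = 0.154814, cos φ = 0.987944, sin λ = 0.363902, cos λ = -0.931437.
East component: ΔE = −sin λ·ΔX + cos λ·ΔY = −(0.363902)(477) + (-0.931437)(96) = -263.00 m.
1° of latitude spans πR/180 = 111195 m; at latitude φ, 1° of longitude spans that × cos φ = 109854.3 m, so Δλ = -263.00 / 109854.3 × 3600 = -8.619″.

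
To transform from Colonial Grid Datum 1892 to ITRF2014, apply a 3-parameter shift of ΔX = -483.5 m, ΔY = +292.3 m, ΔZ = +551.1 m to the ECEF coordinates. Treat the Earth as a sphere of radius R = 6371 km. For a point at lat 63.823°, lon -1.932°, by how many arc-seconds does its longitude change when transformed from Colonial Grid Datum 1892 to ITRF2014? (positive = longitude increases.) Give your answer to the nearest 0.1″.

sin φ = 0.897436, cos φ = 0.441146, sin λ = -0.033713, cos λ = 0.999432.
East component: ΔE = −sin λ·ΔX + cos λ·ΔY = −(-0.033713)(-483.5) + (0.999432)(292.3) = 275.83 m.
1° of latitude spans πR/180 = 111195 m; at latitude φ, 1° of longitude spans that × cos φ = 49053.2 m, so Δλ = 275.83 / 49053.2 × 3600 = 20.243″.

Δλ = 20.2″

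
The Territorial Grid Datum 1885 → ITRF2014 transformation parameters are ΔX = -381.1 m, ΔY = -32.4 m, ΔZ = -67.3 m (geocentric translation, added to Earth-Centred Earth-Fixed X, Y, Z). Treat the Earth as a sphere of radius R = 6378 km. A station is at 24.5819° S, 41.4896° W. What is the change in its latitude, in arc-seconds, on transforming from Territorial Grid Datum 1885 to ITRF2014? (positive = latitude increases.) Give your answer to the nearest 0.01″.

sin φ = -0.415994, cos φ = 0.909368, sin λ = -0.662484, cos λ = 0.749076.
North component: ΔN = −sin φ cos λ·ΔX − sin φ sin λ·ΔY + cos φ·ΔZ = −(-0.415994)(0.749076)(-381.1) − (-0.415994)(-0.662484)(-32.4) + (0.909368)(-67.3) = -171.03 m.
1° of latitude spans πR/180 = 111317 m, so Δφ = -171.03 / 111317 × 3600 = -5.531″.

Δφ = -5.53″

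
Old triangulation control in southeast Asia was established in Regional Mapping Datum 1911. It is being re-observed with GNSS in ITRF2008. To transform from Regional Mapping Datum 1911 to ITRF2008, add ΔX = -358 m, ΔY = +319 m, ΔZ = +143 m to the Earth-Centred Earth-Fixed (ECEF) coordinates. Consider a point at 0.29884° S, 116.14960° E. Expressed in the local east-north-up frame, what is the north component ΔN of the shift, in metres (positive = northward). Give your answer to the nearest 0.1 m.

ΔN = 145.3 m

At φ = -0.29884°, λ = 116.14960°: sin φ = -0.005216, cos φ = 0.999986, sin λ = 0.897646, cos λ = -0.440716.
ΔN = −sin φ cos λ·ΔX − sin φ sin λ·ΔY + cos φ·ΔZ = −(-0.005216)(-0.440716)(-358) − (-0.005216)(0.897646)(319) + (0.999986)(143) = 145.31 m.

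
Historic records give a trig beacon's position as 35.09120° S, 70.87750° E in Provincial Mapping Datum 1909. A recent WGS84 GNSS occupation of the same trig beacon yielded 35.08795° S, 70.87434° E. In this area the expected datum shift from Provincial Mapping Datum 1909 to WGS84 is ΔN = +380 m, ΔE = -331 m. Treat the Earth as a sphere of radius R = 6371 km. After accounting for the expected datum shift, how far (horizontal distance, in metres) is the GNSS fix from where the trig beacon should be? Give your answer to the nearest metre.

47 m

Observed coordinate differences: Δφ = +0.00325°, Δλ = -0.00316°.
Converting to metres (1° lat = 111195 m, cos φ = 0.818238): observed ΔN = 361.4 m, observed ΔE = -287.5 m.
Subtracting the expected shift leaves a residual of 361.4 − (380) = -18.6 m north and -287.5 − (-331) = 43.5 m east.
Residual distance = √((-18.6)² + 43.5²) = 47.3 m.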